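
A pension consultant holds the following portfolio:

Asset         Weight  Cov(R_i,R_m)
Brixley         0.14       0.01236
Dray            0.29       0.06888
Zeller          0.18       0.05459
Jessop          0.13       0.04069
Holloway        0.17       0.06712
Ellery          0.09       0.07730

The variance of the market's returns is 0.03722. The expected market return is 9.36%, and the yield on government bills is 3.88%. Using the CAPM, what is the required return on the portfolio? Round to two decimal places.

12.01%

β_Brixley = 0.01236 / 0.03722 = 0.3321
β_Dray = 0.06888 / 0.03722 = 1.8506
β_Zeller = 0.05459 / 0.03722 = 1.4667
β_Jessop = 0.04069 / 0.03722 = 1.0932
β_Holloway = 0.06712 / 0.03722 = 1.8033
β_Ellery = 0.07730 / 0.03722 = 2.0768
β_P = Σ w_i β_i = 0.14×0.3321 + 0.29×1.8506 + 0.18×1.4667 + 0.13×1.0932 + 0.17×1.8033 + 0.09×2.0768 = 1.4828
MRP = 9.36% − 3.88% = 5.48%
E(R_P) = R_f + β_P × MRP = 3.88% + 1.4828 × 5.48% = 12.01%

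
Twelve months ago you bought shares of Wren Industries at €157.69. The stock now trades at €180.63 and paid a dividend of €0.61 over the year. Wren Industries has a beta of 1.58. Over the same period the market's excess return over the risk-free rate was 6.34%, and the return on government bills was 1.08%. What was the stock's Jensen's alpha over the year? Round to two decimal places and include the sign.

Realised HPR = (P1 + D1 − P0) / P0 = (180.63 + 0.61 − 157.69) / 157.69 = 23.55 / 157.69 = 14.9344%
CAPM required = R_f + β·MRP = 1.08% + 1.58 × 6.34% = 11.0972%
α = realised − required = 14.9344% − 11.0972% = +3.84%

+3.84%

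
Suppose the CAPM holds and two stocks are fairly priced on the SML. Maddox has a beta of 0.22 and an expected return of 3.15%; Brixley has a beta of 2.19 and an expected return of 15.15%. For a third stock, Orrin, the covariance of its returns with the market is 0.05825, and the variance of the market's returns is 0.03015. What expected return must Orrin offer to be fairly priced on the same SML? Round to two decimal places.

MRP = (15.15% − 3.15%) / (2.19 − 0.22) = 6.0914%
R_f = 3.15% − 0.22 × 6.0914% = 1.8099%
β_Orrin = Cov / Var(R_m) = 0.05825 / 0.03015 = 1.9320
E(R_Orrin) = R_f + β × MRP = 1.8099% + 1.9320 × 6.0914% = 13.58%

13.58%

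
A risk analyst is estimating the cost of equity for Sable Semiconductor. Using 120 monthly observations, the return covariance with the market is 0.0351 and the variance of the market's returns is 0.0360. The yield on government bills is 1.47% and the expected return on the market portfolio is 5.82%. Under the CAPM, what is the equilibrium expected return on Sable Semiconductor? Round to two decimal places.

5.71%

β = Cov(R_i, R_m) / Var(R_m) = 0.0351 / 0.0360 = 0.9750
MRP = 5.82% − 1.47% = 4.35%
E(R) = R_f + β × MRP = 1.47% + 0.9750 × 4.35% = 5.71%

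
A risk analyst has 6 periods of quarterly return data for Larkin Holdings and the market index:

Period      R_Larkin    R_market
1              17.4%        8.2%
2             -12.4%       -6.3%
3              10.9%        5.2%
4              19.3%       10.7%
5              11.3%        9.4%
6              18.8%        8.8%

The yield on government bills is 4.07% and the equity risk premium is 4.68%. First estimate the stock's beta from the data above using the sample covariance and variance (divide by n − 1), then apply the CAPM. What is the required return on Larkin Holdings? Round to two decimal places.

12.66%

Mean R_i = (17.4 − 12.4 + 10.9 + 19.3 + 11.3 + 18.8) / 6 = 10.8833%
Mean R_m = (8.2 − 6.3 + 5.2 + 10.7 + 9.4 + 8.8) / 6 = 6.0000%
Σ(R_i − R̄_i)(R_m − R̄_m) = 363.8500  ⇒  Cov = 363.8500 / 5 = 72.7700
Σ(R_m − R̄_m)² = 198.2600  ⇒  Var(R_m) = 198.2600 / 5 = 39.6520
β = Cov / Var(R_m) = 72.7700 / 39.6520 = 1.8352
E(R) = R_f + β × MRP = 4.07% + 1.8352 × 4.68% = 12.66%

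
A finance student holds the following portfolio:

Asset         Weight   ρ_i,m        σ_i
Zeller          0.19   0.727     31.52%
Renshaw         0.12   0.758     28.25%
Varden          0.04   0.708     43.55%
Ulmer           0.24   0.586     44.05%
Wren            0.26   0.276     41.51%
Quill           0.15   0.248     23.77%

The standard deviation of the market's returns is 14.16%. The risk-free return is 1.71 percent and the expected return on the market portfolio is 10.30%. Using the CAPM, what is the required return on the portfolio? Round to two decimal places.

β_Zeller = 0.727 × 31.52% / 14.16% = 1.6183
β_Renshaw = 0.758 × 28.25% / 14.16% = 1.5123
β_Varden = 0.708 × 43.55% / 14.16% = 2.1775
β_Ulmer = 0.586 × 44.05% / 14.16% = 1.8230
β_Wren = 0.276 × 41.51% / 14.16% = 0.8091
β_Quill = 0.248 × 23.77% / 14.16% = 0.4163
β_P = Σ w_i β_i = 0.19×1.6183 + 0.12×1.5123 + 0.04×2.1775 + 0.24×1.8230 + 0.26×0.8091 + 0.15×0.4163 = 1.2864
MRP = 10.30% − 1.71% = 8.59%
E(R_P) = R_f + β_P × MRP = 1.71% + 1.2864 × 8.59% = 12.76%

12.76%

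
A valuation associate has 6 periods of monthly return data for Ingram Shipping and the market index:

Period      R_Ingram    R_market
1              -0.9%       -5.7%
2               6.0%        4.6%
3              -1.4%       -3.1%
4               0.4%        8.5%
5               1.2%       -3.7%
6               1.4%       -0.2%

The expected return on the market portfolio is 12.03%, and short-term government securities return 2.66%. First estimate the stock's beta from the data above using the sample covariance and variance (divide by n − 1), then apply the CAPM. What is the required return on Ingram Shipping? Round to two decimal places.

Mean R_i = (-0.9 + 6.0 − 1.4 + 0.4 + 1.2 + 1.4) / 6 = 1.1167%
Mean R_m = (-5.7 + 4.6 − 3.1 + 8.5 − 3.7 − 0.2) / 6 = 0.0667%
Σ(R_i − R̄_i)(R_m − R̄_m) = 35.3033  ⇒  Cov = 35.3033 / 5 = 7.0607
Σ(R_m − R̄_m)² = 149.2133  ⇒  Var(R_m) = 149.2133 / 5 = 29.8427
β = Cov / Var(R_m) = 7.0607 / 29.8427 = 0.2366
MRP = 12.03% − 2.66% = 9.37%
E(R) = R_f + β × MRP = 2.66% + 0.2366 × 9.37% = 4.88%

4.88%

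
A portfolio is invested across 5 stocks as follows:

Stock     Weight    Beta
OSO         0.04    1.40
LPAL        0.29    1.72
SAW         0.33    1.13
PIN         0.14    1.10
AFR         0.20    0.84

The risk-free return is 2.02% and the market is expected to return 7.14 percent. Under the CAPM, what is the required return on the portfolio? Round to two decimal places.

β_P = Σ w_i β_i = 0.04×1.40 + 0.29×1.72 + 0.33×1.13 + 0.14×1.10 + 0.20×0.84 = 1.2497
MRP = 7.14% − 2.02% = 5.12%
E(R_P) = R_f + β_P × MRP = 2.02% + 1.2497 × 5.12% = 8.42%

8.42%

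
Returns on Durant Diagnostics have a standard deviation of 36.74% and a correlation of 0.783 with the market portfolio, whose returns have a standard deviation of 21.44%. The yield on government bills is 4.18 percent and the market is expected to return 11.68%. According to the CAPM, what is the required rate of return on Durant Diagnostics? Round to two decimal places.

β = ρ × σ_i / σ_m = 0.783 × 36.74% / 21.44% = 1.3418
MRP = 11.68% − 4.18% = 7.50%
E(R) = 4.18% + 1.3418 × 7.50% = 14.24%

14.24%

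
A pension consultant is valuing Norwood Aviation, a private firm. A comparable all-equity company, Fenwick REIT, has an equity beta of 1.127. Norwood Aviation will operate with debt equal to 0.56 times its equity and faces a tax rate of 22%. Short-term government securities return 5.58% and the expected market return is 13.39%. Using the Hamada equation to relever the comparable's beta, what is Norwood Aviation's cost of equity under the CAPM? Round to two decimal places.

β_L = β_U × [1 + (1 − t)(D/E)] = 1.127 × [1 + (1 − 0.22) × 0.56]
    = 1.127 × [1 + 0.78 × 0.56] = 1.127 × 1.4368 = 1.6193
MRP = 13.39% − 5.58% = 7.81%
E(R) = R_f + β_L × MRP = 5.58% + 1.6193 × 7.81% = 18.23%

18.23%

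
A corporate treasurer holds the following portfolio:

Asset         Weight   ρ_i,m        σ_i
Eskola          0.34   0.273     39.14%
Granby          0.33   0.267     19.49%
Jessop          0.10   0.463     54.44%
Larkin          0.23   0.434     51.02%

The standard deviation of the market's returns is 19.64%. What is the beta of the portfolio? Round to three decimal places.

0.660

β_Eskola = 0.273 × 39.14% / 19.64% = 0.5441
β_Granby = 0.267 × 19.49% / 19.64% = 0.2650
β_Jessop = 0.463 × 54.44% / 19.64% = 1.2834
β_Larkin = 0.434 × 51.02% / 19.64% = 1.1274
β_P = Σ w_i β_i = 0.34×0.5441 + 0.33×0.2650 + 0.10×1.2834 + 0.23×1.1274 = 0.6601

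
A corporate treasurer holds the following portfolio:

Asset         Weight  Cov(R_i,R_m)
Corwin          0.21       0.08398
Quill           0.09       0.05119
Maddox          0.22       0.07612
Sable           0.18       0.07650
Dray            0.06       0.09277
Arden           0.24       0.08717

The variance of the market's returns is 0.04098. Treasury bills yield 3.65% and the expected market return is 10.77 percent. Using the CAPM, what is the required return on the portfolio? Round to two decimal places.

β_Corwin = 0.08398 / 0.04098 = 2.0493
β_Quill = 0.05119 / 0.04098 = 1.2491
β_Maddox = 0.07612 / 0.04098 = 1.8575
β_Sable = 0.07650 / 0.04098 = 1.8668
β_Dray = 0.09277 / 0.04098 = 2.2638
β_Arden = 0.08717 / 0.04098 = 2.1271
β_P = Σ w_i β_i = 0.21×2.0493 + 0.09×1.2491 + 0.22×1.8575 + 0.18×1.8668 + 0.06×2.2638 + 0.24×2.1271 = 1.9338
MRP = 10.77% − 3.65% = 7.12%
E(R_P) = R_f + β_P × MRP = 3.65% + 1.9338 × 7.12% = 17.42%

17.42%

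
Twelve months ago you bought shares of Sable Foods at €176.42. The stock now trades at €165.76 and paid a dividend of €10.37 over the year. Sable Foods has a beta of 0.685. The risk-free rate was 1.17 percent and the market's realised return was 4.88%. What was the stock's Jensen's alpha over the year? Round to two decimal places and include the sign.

-3.88%

Realised HPR = (P1 + D1 − P0) / P0 = (165.76 + 10.37 − 176.42) / 176.42 = -0.29 / 176.42 = -0.1644%
MRP = 4.88% − 1.17% = 3.71%
CAPM required = R_f + β·MRP = 1.17% + 0.685 × 3.71% = 3.71135%
α = realised − required = -0.1644% − 3.71135% = -3.88%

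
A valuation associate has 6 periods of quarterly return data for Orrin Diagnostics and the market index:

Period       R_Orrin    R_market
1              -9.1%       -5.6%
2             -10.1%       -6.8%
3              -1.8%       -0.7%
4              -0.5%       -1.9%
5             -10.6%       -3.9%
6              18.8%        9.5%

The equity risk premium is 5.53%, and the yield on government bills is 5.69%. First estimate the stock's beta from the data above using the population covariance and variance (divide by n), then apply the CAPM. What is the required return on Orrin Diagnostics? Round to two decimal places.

15.98%

Mean R_i = (-9.1 − 10.1 − 1.8 − 0.5 − 10.6 + 18.8) / 6 = -2.2167%
Mean R_m = (-5.6 − 6.8 − 0.7 − 1.9 − 3.9 + 9.5) / 6 = -1.5667%
Σ(R_i − R̄_i)(R_m − R̄_m) = 320.9533  ⇒  Cov = 320.9533 / 6 = 53.4922
Σ(R_m − R̄_m)² = 172.4333  ⇒  Var(R_m) = 172.4333 / 6 = 28.7389
β = Cov / Var(R_m) = 53.4922 / 28.7389 = 1.8613
E(R) = R_f + β × MRP = 5.69% + 1.8613 × 5.53% = 15.98%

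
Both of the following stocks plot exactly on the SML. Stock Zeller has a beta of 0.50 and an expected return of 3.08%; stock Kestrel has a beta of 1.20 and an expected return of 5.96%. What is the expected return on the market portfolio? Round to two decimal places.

5.14%

Both satisfy E(R) = R_f + β·MRP, so the slope of the SML is
MRP = (5.96% − 3.08%) / (1.20 − 0.50) = 2.88% / 0.70 = 4.1143%
R_f = E(R_Zeller) − β_Zeller·MRP = 3.08% − 0.50 × 4.1143% = 1.0229%
E(R_m) = R_f + MRP = 1.0229% + 4.1143% = 5.14%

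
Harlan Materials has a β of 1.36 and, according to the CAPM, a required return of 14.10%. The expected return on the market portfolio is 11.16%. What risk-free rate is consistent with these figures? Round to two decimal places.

2.99%

E(R) = R_f + β(E(R_m) − R_f) = R_f(1 − β) + β·E(R_m)
14.10% = R_f × (1 − 1.36) + 1.36 × 11.16%
14.10% = R_f × -0.36 + 15.1776%
R_f = (14.10% − 15.1776%) / -0.36 = 2.99%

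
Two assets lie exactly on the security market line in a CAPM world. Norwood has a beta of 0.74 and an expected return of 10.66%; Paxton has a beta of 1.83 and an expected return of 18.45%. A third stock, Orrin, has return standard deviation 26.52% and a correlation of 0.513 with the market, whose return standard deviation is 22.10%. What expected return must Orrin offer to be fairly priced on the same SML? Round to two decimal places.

MRP = (18.45% − 10.66%) / (1.83 − 0.74) = 7.1468%
R_f = 10.66% − 0.74 × 7.1468% = 5.3714%
β_Orrin = ρ·σ_i/σ_m = 0.513 × 26.52 / 22.10 = 0.6156
E(R_Orrin) = R_f + β × MRP = 5.3714% + 0.6156 × 7.1468% = 9.77%

9.77%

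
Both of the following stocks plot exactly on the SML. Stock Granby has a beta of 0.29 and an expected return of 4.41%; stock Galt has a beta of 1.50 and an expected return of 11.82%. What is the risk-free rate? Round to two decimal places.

2.63%

Both satisfy E(R) = R_f + β·MRP, so the slope of the SML is
MRP = (11.82% − 4.41%) / (1.50 − 0.29) = 7.41% / 1.21 = 6.1240%
R_f = E(R_Granby) − β_Granby·MRP = 4.41% − 0.29 × 6.1240% = 2.6340%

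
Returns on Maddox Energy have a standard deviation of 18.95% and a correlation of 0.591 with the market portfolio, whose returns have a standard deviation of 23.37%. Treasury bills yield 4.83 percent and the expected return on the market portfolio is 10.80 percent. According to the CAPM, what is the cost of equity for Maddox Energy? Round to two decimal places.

7.69%

β = ρ × σ_i / σ_m = 0.591 × 18.95% / 23.37% = 0.4792
MRP = 10.80% − 4.83% = 5.97%
E(R) = 4.83% + 0.4792 × 5.97% = 7.69%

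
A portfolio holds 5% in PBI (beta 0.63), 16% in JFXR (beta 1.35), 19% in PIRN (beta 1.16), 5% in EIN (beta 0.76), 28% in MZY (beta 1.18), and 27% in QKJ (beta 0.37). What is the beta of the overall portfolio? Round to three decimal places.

β_P = Σ w_i β_i = 0.05×0.63 + 0.16×1.35 + 0.19×1.16 + 0.05×0.76 + 0.28×1.18 + 0.27×0.37 = 0.9362

0.936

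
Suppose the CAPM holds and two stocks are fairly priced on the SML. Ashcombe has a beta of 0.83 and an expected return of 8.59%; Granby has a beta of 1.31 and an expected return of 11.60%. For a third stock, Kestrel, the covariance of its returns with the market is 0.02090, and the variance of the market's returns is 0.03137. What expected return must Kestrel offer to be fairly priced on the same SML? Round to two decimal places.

MRP = (11.60% − 8.59%) / (1.31 − 0.83) = 6.2708%
R_f = 8.59% − 0.83 × 6.2708% = 3.3852%
β_Kestrel = Cov / Var(R_m) = 0.02090 / 0.03137 = 0.6662
E(R_Kestrel) = R_f + β × MRP = 3.3852% + 0.6662 × 6.2708% = 7.56%

7.56%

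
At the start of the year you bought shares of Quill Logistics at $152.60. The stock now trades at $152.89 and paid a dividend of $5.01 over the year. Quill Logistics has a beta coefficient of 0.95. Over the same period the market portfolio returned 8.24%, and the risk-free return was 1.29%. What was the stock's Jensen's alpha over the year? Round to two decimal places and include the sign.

Realised HPR = (P1 + D1 − P0) / P0 = (152.89 + 5.01 − 152.60) / 152.60 = 5.30 / 152.60 = 3.4731%
MRP = 8.24% − 1.29% = 6.95%
CAPM required = R_f + β·MRP = 1.29% + 0.95 × 6.95% = 7.8925%
α = realised − required = 3.4731% − 7.8925% = -4.42%

-4.42%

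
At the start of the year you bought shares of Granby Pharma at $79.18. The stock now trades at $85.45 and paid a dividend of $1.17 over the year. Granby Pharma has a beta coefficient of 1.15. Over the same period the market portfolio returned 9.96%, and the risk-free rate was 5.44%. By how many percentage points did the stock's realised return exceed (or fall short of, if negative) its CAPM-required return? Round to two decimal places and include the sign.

Realised HPR = (P1 + D1 − P0) / P0 = (85.45 + 1.17 − 79.18) / 79.18 = 7.44 / 79.18 = 9.3963%
MRP = 9.96% − 5.44% = 4.52%
CAPM required = R_f + β·MRP = 5.44% + 1.15 × 4.52% = 10.6380%
α = realised − required = 9.3963% − 10.6380% = -1.24%

-1.24%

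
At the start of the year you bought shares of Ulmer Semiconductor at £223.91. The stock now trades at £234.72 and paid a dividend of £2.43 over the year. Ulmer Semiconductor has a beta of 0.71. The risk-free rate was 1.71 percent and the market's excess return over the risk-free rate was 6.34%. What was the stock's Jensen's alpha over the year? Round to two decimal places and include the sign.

-0.30%

Realised HPR = (P1 + D1 − P0) / P0 = (234.72 + 2.43 − 223.91) / 223.91 = 13.24 / 223.91 = 5.9131%
CAPM required = R_f + β·MRP = 1.71% + 0.71 × 6.34% = 6.2114%
α = realised − required = 5.9131% − 6.2114% = -0.30%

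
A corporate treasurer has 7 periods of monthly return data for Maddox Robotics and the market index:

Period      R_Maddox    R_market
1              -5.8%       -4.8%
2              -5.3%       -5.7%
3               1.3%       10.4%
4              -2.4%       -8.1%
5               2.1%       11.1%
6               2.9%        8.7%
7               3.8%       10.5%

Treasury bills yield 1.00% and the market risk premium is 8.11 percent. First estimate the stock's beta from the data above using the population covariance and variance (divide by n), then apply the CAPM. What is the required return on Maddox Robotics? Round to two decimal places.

Mean R_i = (-5.8 − 5.3 + 1.3 − 2.4 + 2.1 + 2.9 + 3.8) / 7 = -0.4857%
Mean R_m = (-4.8 − 5.7 + 10.4 − 8.1 + 11.1 + 8.7 + 10.5) / 7 = 3.1571%
Σ(R_i − R̄_i)(R_m − R̄_m) = 190.1843  ⇒  Cov = 190.1843 / 7 = 27.1692
Σ(R_m − R̄_m)² = 468.6771  ⇒  Var(R_m) = 468.6771 / 7 = 66.9539
β = Cov / Var(R_m) = 27.1692 / 66.9539 = 0.4058
E(R) = R_f + β × MRP = 1.00% + 0.4058 × 8.11% = 4.29%

4.29%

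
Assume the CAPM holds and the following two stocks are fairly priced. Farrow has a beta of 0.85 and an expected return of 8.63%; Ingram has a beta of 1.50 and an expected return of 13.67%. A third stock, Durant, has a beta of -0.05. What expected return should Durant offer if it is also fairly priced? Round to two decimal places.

1.65%

MRP (SML slope) = (13.67% − 8.63%) / (1.50 − 0.85) = 5.04% / 0.65 = 7.7538%
R_f (intercept) = 8.63% − 0.85 × 7.7538% = 2.0393%
E(R_Durant) = R_f + β × MRP = 2.0393% + -0.05 × 7.7538% = 1.65%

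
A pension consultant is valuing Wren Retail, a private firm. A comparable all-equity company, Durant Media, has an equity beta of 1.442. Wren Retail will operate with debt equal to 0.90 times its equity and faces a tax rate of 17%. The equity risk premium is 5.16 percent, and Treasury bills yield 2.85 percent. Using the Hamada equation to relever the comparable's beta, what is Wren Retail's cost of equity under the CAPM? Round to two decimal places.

β_L = β_U × [1 + (1 − t)(D/E)] = 1.442 × [1 + (1 − 0.17) × 0.90]
    = 1.442 × [1 + 0.83 × 0.90] = 1.442 × 1.7470 = 2.5192
E(R) = R_f + β_L × MRP = 2.85% + 2.5192 × 5.16% = 15.85%

15.85%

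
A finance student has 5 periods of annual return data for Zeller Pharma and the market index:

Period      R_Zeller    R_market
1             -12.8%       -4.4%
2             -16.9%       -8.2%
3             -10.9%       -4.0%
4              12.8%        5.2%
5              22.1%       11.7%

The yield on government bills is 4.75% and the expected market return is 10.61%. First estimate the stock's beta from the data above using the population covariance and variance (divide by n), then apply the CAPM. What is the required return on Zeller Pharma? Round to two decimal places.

17.15%

Mean R_i = (-12.8 − 16.9 − 10.9 + 12.8 + 22.1) / 5 = -1.1400%
Mean R_m = (-4.4 − 8.2 − 4.0 + 5.2 + 11.7) / 5 = 0.0600%
Σ(R_i − R̄_i)(R_m − R̄_m) = 563.9720  ⇒  Cov = 563.9720 / 5 = 112.7944
Σ(R_m − R̄_m)² = 266.5120  ⇒  Var(R_m) = 266.5120 / 5 = 53.3024
β = Cov / Var(R_m) = 112.7944 / 53.3024 = 2.1161
MRP = 10.61% − 4.75% = 5.86%
E(R) = R_f + β × MRP = 4.75% + 2.1161 × 5.86% = 17.15%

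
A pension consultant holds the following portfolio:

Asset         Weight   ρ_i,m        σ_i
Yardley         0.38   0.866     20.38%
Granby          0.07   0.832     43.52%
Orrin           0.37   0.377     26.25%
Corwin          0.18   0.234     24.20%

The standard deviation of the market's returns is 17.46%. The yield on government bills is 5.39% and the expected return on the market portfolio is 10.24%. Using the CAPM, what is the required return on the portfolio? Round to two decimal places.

β_Yardley = 0.866 × 20.38% / 17.46% = 1.0108
β_Granby = 0.832 × 43.52% / 17.46% = 2.0738
β_Orrin = 0.377 × 26.25% / 17.46% = 0.5668
β_Corwin = 0.234 × 24.20% / 17.46% = 0.3243
β_P = Σ w_i β_i = 0.38×1.0108 + 0.07×2.0738 + 0.37×0.5668 + 0.18×0.3243 = 0.7974
MRP = 10.24% − 5.39% = 4.85%
E(R_P) = R_f + β_P × MRP = 5.39% + 0.7974 × 4.85% = 9.26%

9.26%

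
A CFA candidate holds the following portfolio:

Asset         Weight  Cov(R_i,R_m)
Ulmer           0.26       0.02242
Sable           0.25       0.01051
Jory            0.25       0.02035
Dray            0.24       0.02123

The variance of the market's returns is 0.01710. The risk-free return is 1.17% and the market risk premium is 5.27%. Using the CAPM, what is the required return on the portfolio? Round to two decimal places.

6.91%

β_Ulmer = 0.02242 / 0.01710 = 1.3111
β_Sable = 0.01051 / 0.01710 = 0.6146
β_Jory = 0.02035 / 0.01710 = 1.1901
β_Dray = 0.02123 / 0.01710 = 1.2415
β_P = Σ w_i β_i = 0.26×1.3111 + 0.25×0.6146 + 0.25×1.1901 + 0.24×1.2415 = 1.0900
E(R_P) = R_f + β_P × MRP = 1.17% + 1.0900 × 5.27% = 6.91%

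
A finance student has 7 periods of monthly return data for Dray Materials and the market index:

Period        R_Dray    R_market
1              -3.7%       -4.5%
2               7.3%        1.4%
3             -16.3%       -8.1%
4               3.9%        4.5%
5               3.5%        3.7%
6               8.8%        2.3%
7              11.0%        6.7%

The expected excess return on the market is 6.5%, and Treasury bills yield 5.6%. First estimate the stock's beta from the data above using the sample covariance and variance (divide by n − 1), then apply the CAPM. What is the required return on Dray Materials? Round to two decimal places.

16.16%

Mean R_i = (-3.7 + 7.3 − 16.3 + 3.9 + 3.5 + 8.8 + 11.0) / 7 = 2.0714%
Mean R_m = (-4.5 + 1.4 − 8.1 + 4.5 + 3.7 + 2.3 + 6.7) / 7 = 0.8571%
Σ(R_i − R̄_i)(R_m − R̄_m) = 270.9114  ⇒  Cov = 270.9114 / 6 = 45.1519
Σ(R_m − R̄_m)² = 166.7971  ⇒  Var(R_m) = 166.7971 / 6 = 27.7995
β = Cov / Var(R_m) = 45.1519 / 27.7995 = 1.6242
E(R) = R_f + β × MRP = 5.6% + 1.6242 × 6.5% = 16.16%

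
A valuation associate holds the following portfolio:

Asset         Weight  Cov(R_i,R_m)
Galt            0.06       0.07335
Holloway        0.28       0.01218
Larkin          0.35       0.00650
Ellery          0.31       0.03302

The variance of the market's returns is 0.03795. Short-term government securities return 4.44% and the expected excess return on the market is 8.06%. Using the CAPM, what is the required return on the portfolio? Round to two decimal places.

8.76%

β_Galt = 0.07335 / 0.03795 = 1.9328
β_Holloway = 0.01218 / 0.03795 = 0.3209
β_Larkin = 0.00650 / 0.03795 = 0.1713
β_Ellery = 0.03302 / 0.03795 = 0.8701
β_P = Σ w_i β_i = 0.06×1.9328 + 0.28×0.3209 + 0.35×0.1713 + 0.31×0.8701 = 0.5355
E(R_P) = R_f + β_P × MRP = 4.44% + 0.5355 × 8.06% = 8.76%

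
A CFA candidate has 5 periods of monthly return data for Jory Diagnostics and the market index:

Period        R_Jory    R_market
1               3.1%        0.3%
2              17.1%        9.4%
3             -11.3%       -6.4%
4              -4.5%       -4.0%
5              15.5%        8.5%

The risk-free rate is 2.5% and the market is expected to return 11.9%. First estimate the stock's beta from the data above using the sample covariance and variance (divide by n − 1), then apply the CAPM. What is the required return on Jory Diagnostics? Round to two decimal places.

18.63%

Mean R_i = (3.1 + 17.1 − 11.3 − 4.5 + 15.5) / 5 = 3.9800%
Mean R_m = (0.3 + 9.4 − 6.4 − 4.0 + 8.5) / 5 = 1.5600%
Σ(R_i − R̄_i)(R_m − R̄_m) = 352.6960  ⇒  Cov = 352.6960 / 4 = 88.1740
Σ(R_m − R̄_m)² = 205.4920  ⇒  Var(R_m) = 205.4920 / 4 = 51.3730
β = Cov / Var(R_m) = 88.1740 / 51.3730 = 1.7163
MRP = 11.9% − 2.5% = 9.40%
E(R) = R_f + β × MRP = 2.5% + 1.7163 × 9.4% = 18.63%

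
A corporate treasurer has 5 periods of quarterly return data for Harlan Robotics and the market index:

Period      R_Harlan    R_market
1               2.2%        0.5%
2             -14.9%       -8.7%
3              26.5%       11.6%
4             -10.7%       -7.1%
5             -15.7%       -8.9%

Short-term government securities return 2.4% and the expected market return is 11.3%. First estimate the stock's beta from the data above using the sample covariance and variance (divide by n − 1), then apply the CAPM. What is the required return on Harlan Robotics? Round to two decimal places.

Mean R_i = (2.2 − 14.9 + 26.5 − 10.7 − 15.7) / 5 = -2.5200%
Mean R_m = (0.5 − 8.7 + 11.6 − 7.1 − 8.9) / 5 = -2.5200%
Σ(R_i − R̄_i)(R_m − R̄_m) = 622.0780  ⇒  Cov = 622.0780 / 4 = 155.5195
Σ(R_m − R̄_m)² = 308.3680  ⇒  Var(R_m) = 308.3680 / 4 = 77.0920
β = Cov / Var(R_m) = 155.5195 / 77.0920 = 2.0173
MRP = 11.3% − 2.4% = 8.90%
E(R) = R_f + β × MRP = 2.4% + 2.0173 × 8.9% = 20.35%

20.35%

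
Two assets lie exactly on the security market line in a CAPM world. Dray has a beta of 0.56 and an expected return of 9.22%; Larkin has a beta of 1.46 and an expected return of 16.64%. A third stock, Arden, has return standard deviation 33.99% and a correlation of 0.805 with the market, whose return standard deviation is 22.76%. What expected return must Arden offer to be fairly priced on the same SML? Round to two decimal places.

MRP = (16.64% − 9.22%) / (1.46 − 0.56) = 8.2444%
R_f = 9.22% − 0.56 × 8.2444% = 4.6031%
β_Arden = ρ·σ_i/σ_m = 0.805 × 33.99 / 22.76 = 1.2022
E(R_Arden) = R_f + β × MRP = 4.6031% + 1.2022 × 8.2444% = 14.51%

14.51%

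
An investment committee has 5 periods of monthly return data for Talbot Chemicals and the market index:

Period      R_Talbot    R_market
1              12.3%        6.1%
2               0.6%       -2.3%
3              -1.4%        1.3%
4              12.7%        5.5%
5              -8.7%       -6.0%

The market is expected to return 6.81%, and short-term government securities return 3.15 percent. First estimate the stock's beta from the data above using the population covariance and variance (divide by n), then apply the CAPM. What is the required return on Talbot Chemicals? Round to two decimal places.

Mean R_i = (12.3 + 0.6 − 1.4 + 12.7 − 8.7) / 5 = 3.1000%
Mean R_m = (6.1 − 2.3 + 1.3 + 5.5 − 6.0) / 5 = 0.9200%
Σ(R_i − R̄_i)(R_m − R̄_m) = 179.6200  ⇒  Cov = 179.6200 / 5 = 35.9240
Σ(R_m − R̄_m)² = 106.2080  ⇒  Var(R_m) = 106.2080 / 5 = 21.2416
β = Cov / Var(R_m) = 35.9240 / 21.2416 = 1.6912
MRP = 6.81% − 3.15% = 3.66%
E(R) = R_f + β × MRP = 3.15% + 1.6912 × 3.66% = 9.34%

9.34%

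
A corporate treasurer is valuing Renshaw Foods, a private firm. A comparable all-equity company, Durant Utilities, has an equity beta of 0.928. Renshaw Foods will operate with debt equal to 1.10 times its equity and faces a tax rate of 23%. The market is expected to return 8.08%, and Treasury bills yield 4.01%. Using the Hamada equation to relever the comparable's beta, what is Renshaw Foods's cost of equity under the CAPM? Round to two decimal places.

β_L = β_U × [1 + (1 − t)(D/E)] = 0.928 × [1 + (1 − 0.23) × 1.10]
    = 0.928 × [1 + 0.77 × 1.10] = 0.928 × 1.8470 = 1.7140
MRP = 8.08% − 4.01% = 4.07%
E(R) = R_f + β_L × MRP = 4.01% + 1.7140 × 4.07% = 10.99%

10.99%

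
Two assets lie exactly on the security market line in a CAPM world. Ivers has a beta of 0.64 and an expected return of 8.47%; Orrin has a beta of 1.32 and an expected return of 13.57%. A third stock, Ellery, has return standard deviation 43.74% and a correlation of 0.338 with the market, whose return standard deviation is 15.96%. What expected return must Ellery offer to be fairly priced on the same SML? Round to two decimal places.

MRP = (13.57% − 8.47%) / (1.32 − 0.64) = 7.5000%
R_f = 8.47% − 0.64 × 7.5000% = 3.6700%
β_Ellery = ρ·σ_i/σ_m = 0.338 × 43.74 / 15.96 = 0.9263
E(R_Ellery) = R_f + β × MRP = 3.6700% + 0.9263 × 7.5000% = 10.62%

10.62%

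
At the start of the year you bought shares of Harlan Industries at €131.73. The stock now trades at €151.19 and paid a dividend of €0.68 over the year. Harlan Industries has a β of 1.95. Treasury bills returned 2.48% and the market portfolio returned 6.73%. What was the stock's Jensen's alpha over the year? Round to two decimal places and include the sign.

Realised HPR = (P1 + D1 − P0) / P0 = (151.19 + 0.68 − 131.73) / 131.73 = 20.14 / 131.73 = 15.2888%
MRP = 6.73% − 2.48% = 4.25%
CAPM required = R_f + β·MRP = 2.48% + 1.95 × 4.25% = 10.7675%
α = realised − required = 15.2888% − 10.7675% = +4.52%

+4.52%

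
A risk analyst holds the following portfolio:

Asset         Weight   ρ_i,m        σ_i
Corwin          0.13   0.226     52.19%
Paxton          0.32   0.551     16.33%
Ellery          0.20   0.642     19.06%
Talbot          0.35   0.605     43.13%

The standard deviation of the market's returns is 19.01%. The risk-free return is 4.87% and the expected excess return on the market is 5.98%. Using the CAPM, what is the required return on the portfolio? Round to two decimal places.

β_Corwin = 0.226 × 52.19% / 19.01% = 0.6205
β_Paxton = 0.551 × 16.33% / 19.01% = 0.4733
β_Ellery = 0.642 × 19.06% / 19.01% = 0.6437
β_Talbot = 0.605 × 43.13% / 19.01% = 1.3726
β_P = Σ w_i β_i = 0.13×0.6205 + 0.32×0.4733 + 0.20×0.6437 + 0.35×1.3726 = 0.8413
E(R_P) = R_f + β_P × MRP = 4.87% + 0.8413 × 5.98% = 9.90%

9.90%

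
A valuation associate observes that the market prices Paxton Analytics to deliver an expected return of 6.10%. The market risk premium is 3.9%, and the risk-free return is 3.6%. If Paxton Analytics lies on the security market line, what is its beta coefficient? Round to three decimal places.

β = (E(R) − R_f) / MRP = (6.10% − 3.6%) / 3.9% = 2.50% / 3.9% = 0.641

0.641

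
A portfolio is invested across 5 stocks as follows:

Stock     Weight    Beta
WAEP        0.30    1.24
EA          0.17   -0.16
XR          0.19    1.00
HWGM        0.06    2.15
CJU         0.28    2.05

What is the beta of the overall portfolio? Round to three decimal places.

1.238

β_P = Σ w_i β_i = 0.30×1.24 + 0.17×-0.16 + 0.19×1.00 + 0.06×2.15 + 0.28×2.05 = 1.2378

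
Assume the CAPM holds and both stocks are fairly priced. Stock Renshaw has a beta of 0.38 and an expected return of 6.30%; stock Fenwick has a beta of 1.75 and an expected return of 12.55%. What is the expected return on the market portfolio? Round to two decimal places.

9.13%

Both satisfy E(R) = R_f + β·MRP, so the slope of the SML is
MRP = (12.55% − 6.30%) / (1.75 − 0.38) = 6.25% / 1.37 = 4.5620%
R_f = E(R_Renshaw) − β_Renshaw·MRP = 6.30% − 0.38 × 4.5620% = 4.5664%
E(R_m) = R_f + MRP = 4.5664% + 4.5620% = 9.13%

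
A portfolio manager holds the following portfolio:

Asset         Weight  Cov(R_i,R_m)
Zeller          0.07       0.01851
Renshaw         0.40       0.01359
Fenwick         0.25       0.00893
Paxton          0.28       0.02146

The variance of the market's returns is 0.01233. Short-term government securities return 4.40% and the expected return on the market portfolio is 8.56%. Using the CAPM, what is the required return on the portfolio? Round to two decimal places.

9.45%

β_Zeller = 0.01851 / 0.01233 = 1.5012
β_Renshaw = 0.01359 / 0.01233 = 1.1022
β_Fenwick = 0.00893 / 0.01233 = 0.7242
β_Paxton = 0.02146 / 0.01233 = 1.7405
β_P = Σ w_i β_i = 0.07×1.5012 + 0.40×1.1022 + 0.25×0.7242 + 0.28×1.7405 = 1.2144
MRP = 8.56% − 4.40% = 4.16%
E(R_P) = R_f + β_P × MRP = 4.40% + 1.2144 × 4.16% = 9.45%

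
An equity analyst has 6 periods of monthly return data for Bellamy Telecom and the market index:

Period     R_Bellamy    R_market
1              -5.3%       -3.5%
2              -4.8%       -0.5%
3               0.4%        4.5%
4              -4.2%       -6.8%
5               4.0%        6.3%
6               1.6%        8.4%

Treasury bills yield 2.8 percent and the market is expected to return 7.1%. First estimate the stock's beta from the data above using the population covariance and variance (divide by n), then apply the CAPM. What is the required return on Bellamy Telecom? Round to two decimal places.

Mean R_i = (-5.3 − 4.8 + 0.4 − 4.2 + 4.0 + 1.6) / 6 = -1.3833%
Mean R_m = (-3.5 − 0.5 + 4.5 − 6.8 + 6.3 + 8.4) / 6 = 1.4000%
Σ(R_i − R̄_i)(R_m − R̄_m) = 101.5700  ⇒  Cov = 101.5700 / 6 = 16.9283
Σ(R_m − R̄_m)² = 177.4800  ⇒  Var(R_m) = 177.4800 / 6 = 29.5800
β = Cov / Var(R_m) = 16.9283 / 29.5800 = 0.5723
MRP = 7.1% − 2.8% = 4.30%
E(R) = R_f + β × MRP = 2.8% + 0.5723 × 4.3% = 5.26%

5.26%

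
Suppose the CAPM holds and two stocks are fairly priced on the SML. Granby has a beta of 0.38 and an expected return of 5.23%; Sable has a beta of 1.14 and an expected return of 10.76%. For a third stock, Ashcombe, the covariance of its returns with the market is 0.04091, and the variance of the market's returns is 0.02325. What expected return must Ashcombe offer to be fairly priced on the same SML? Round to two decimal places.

MRP = (10.76% − 5.23%) / (1.14 − 0.38) = 7.2763%
R_f = 5.23% − 0.38 × 7.2763% = 2.4650%
β_Ashcombe = Cov / Var(R_m) = 0.04091 / 0.02325 = 1.7596
E(R_Ashcombe) = R_f + β × MRP = 2.4650% + 1.7596 × 7.2763% = 15.27%

15.27%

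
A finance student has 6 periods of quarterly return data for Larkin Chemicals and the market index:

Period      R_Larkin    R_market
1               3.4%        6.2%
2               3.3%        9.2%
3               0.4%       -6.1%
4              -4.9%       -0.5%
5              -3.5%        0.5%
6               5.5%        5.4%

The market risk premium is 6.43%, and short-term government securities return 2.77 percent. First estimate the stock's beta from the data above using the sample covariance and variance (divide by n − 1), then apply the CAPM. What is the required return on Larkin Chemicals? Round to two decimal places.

5.66%

Mean R_i = (3.4 + 3.3 + 0.4 − 4.9 − 3.5 + 5.5) / 6 = 0.7000%
Mean R_m = (6.2 + 9.2 − 6.1 − 0.5 + 0.5 + 5.4) / 6 = 2.4500%
Σ(R_i − R̄_i)(R_m − R̄_m) = 69.1100  ⇒  Cov = 69.1100 / 5 = 13.8220
Σ(R_m − R̄_m)² = 153.9350  ⇒  Var(R_m) = 153.9350 / 5 = 30.7870
β = Cov / Var(R_m) = 13.8220 / 30.7870 = 0.4490
E(R) = R_f + β × MRP = 2.77% + 0.4490 × 6.43% = 5.66%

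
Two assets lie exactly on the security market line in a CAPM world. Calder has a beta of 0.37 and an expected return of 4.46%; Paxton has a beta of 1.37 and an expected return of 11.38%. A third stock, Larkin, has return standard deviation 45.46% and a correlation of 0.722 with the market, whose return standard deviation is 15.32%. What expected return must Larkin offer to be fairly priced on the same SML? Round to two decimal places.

16.73%

MRP = (11.38% − 4.46%) / (1.37 − 0.37) = 6.9200%
R_f = 4.46% − 0.37 × 6.9200% = 1.8996%
β_Larkin = ρ·σ_i/σ_m = 0.722 × 45.46 / 15.32 = 2.1424
E(R_Larkin) = R_f + β × MRP = 1.8996% + 2.1424 × 6.9200% = 16.73%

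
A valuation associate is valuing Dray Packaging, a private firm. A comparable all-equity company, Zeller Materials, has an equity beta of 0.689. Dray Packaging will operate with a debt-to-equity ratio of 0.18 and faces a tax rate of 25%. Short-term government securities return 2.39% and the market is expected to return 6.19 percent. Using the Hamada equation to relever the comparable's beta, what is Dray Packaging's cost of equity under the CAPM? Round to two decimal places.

β_L = β_U × [1 + (1 − t)(D/E)] = 0.689 × [1 + (1 − 0.25) × 0.18]
    = 0.689 × [1 + 0.75 × 0.18] = 0.689 × 1.1350 = 0.7820
MRP = 6.19% − 2.39% = 3.80%
E(R) = R_f + β_L × MRP = 2.39% + 0.7820 × 3.80% = 5.36%

5.36%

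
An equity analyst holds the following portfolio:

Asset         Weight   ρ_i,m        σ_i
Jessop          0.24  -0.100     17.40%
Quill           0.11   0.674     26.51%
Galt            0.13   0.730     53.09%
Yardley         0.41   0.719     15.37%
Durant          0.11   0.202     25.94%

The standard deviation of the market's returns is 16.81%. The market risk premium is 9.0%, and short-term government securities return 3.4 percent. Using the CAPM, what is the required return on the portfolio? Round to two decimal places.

9.66%

β_Jessop = -0.100 × 17.40% / 16.81% = -0.1035
β_Quill = 0.674 × 26.51% / 16.81% = 1.0629
β_Galt = 0.730 × 53.09% / 16.81% = 2.3055
β_Yardley = 0.719 × 15.37% / 16.81% = 0.6574
β_Durant = 0.202 × 25.94% / 16.81% = 0.3117
β_P = Σ w_i β_i = 0.24×-0.1035 + 0.11×1.0629 + 0.13×2.3055 + 0.41×0.6574 + 0.11×0.3117 = 0.6956
E(R_P) = R_f + β_P × MRP = 3.4% + 0.6956 × 9.0% = 9.66%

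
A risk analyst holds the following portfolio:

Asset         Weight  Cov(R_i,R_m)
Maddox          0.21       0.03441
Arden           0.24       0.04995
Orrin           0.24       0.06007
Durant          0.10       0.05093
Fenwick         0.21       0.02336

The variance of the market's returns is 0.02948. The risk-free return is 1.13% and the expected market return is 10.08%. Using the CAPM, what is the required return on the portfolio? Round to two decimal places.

14.38%

β_Maddox = 0.03441 / 0.02948 = 1.1672
β_Arden = 0.04995 / 0.02948 = 1.6944
β_Orrin = 0.06007 / 0.02948 = 2.0377
β_Durant = 0.05093 / 0.02948 = 1.7276
β_Fenwick = 0.02336 / 0.02948 = 0.7924
β_P = Σ w_i β_i = 0.21×1.1672 + 0.24×1.6944 + 0.24×2.0377 + 0.10×1.7276 + 0.21×0.7924 = 1.4800
MRP = 10.08% − 1.13% = 8.95%
E(R_P) = R_f + β_P × MRP = 1.13% + 1.4800 × 8.95% = 14.38%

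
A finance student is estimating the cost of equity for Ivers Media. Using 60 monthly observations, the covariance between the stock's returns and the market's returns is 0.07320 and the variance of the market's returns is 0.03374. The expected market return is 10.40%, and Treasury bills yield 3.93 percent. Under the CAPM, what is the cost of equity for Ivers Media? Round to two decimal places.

β = Cov(R_i, R_m) / Var(R_m) = 0.07320 / 0.03374 = 2.1695
MRP = 10.40% − 3.93% = 6.47%
E(R) = R_f + β × MRP = 3.93% + 2.1695 × 6.47% = 17.97%

17.97%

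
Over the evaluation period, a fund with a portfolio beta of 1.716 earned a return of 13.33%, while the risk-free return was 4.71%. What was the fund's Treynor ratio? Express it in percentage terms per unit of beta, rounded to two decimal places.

5.02%

Treynor = (R_P − R_f) / β_P = (13.33% − 4.71%) / 1.7160 = 8.62% / 1.7160 = 5.02%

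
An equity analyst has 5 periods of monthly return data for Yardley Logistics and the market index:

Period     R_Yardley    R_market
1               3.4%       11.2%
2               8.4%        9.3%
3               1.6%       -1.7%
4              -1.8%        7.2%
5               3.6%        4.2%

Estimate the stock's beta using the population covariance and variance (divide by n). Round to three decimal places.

Mean R_i = (3.4 + 8.4 + 1.6 − 1.8 + 3.6) / 5 = 3.0400%
Mean R_m = (11.2 + 9.3 − 1.7 + 7.2 + 4.2) / 5 = 6.0400%
Σ(R_i − R̄_i)(R_m − R̄_m) = 23.8320  ⇒  Cov = 23.8320 / 5 = 4.7664
Σ(R_m − R̄_m)² = 101.8920  ⇒  Var(R_m) = 101.8920 / 5 = 20.3784
β = Cov / Var(R_m) = 4.7664 / 20.3784 = 0.2339

0.234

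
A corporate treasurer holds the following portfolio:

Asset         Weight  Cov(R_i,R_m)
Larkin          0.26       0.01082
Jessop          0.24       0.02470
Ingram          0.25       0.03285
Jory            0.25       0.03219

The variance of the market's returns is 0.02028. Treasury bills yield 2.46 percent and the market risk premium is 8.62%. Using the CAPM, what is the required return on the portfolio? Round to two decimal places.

β_Larkin = 0.01082 / 0.02028 = 0.5335
β_Jessop = 0.02470 / 0.02028 = 1.2179
β_Ingram = 0.03285 / 0.02028 = 1.6198
β_Jory = 0.03219 / 0.02028 = 1.5873
β_P = Σ w_i β_i = 0.26×0.5335 + 0.24×1.2179 + 0.25×1.6198 + 0.25×1.5873 = 1.2328
E(R_P) = R_f + β_P × MRP = 2.46% + 1.2328 × 8.62% = 13.09%

13.09%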